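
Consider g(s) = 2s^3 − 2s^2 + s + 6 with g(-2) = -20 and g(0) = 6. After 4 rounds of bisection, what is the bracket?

[-1.125, -1]

midpoint -1: g = 1 > 0 → [-2, -1]
midpoint -1.5: g = -6.75 < 0 → [-1.5, -1]
midpoint -1.25: g = -2.28125 < 0 → [-1.25, -1]
midpoint -1.125: g = -0.5039 < 0 → [-1.125, -1]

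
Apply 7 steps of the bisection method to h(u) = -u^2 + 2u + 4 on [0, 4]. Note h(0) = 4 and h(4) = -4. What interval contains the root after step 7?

[3.21875, 3.25]

m = 2, h(m) = 4 (+); new bracket [2, 4]
m = 3, h(m) = 1 (+); new bracket [3, 4]
m = 3.5, h(m) = -1.25 (−); new bracket [3, 3.5]
m = 3.25, h(m) = -0.0625 (−); new bracket [3, 3.25]
m = 3.125, h(m) = 0.4844 (+); new bracket [3.125, 3.25]
m = 3.1875, h(m) = 0.2148 (+); new bracket [3.1875, 3.25]
m = 3.21875, h(m) = 0.0771 (+); new bracket [3.21875, 3.25]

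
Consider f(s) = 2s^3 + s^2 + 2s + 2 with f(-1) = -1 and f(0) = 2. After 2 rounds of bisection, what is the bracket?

f(-0.5) = 1 > 0, so the root lies in [-1, -0.5]
f(-0.75) = 0.21875 > 0, so the root lies in [-1, -0.75]

[-1, -0.75]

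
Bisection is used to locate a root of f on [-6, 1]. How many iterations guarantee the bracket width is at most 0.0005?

14

Width after n steps is 7/2^n. Need 2^n ≥ 7/0.0005 = 14000.
2^13 = 8192 < 14000 ≤ 2^14 = 16384, so n = 14.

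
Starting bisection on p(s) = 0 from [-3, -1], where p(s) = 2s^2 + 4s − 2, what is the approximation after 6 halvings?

-2.40625

s = -2 gives p = -2, negative; keep [-3, -2]
s = -2.5 gives p = 0.5, positive; keep [-2.5, -2]
s = -2.25 gives p = -0.875, negative; keep [-2.5, -2.25]
s = -2.375 gives p = -0.2188, negative; keep [-2.5, -2.375]
s = -2.4375 gives p = 0.1328, positive; keep [-2.4375, -2.375]
s = -2.40625 gives p = -0.0449, negative; keep [-2.4375, -2.40625]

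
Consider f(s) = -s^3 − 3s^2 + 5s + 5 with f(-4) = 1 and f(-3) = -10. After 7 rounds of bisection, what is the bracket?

[-3.953125, -3.9453125]

m = -3.5, f(m) = -6.375 (−); new bracket [-4, -3.5]
m = -3.75, f(m) = -3.203125 (−); new bracket [-4, -3.75]
m = -3.875, f(m) = -1.236328 (−); new bracket [-4, -3.875]
m = -3.9375, f(m) = -0.1526 (−); new bracket [-4, -3.9375]
m = -3.96875, f(m) = 0.415 (+); new bracket [-3.96875, -3.9375]
m = -3.953125, f(m) = 0.129 (+); new bracket [-3.953125, -3.9375]
m = -3.9453125, f(m) = -0.0123 (−); new bracket [-3.953125, -3.9453125]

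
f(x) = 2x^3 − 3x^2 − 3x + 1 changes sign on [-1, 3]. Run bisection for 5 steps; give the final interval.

[2, 2.125]

x = 1 gives f = -3, negative; keep [1, 3]
x = 2 gives f = -1, negative; keep [2, 3]
x = 2.5 gives f = 6, positive; keep [2, 2.5]
x = 2.25 gives f = 1.8438, positive; keep [2, 2.25]
x = 2.125 gives f = 0.2695, positive; keep [2, 2.125]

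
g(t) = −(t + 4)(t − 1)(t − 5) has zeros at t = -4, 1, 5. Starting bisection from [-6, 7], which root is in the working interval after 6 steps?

g(0.5) = -10.125 < 0, so the root lies in [-6, 0.5]
g(-2.75) = -36.328125 < 0, so the root lies in [-6, -2.75]
g(-4.375) = 18.896484 > 0, so the root lies in [-4.375, -2.75]
g(-3.5625) = -17.0916 < 0, so the root lies in [-4.375, -3.5625]
g(-3.96875) = -1.3926 < 0, so the root lies in [-4.375, -3.96875]
g(-4.171875) = 8.153 > 0, so the root lies in [-4.171875, -3.96875]

-4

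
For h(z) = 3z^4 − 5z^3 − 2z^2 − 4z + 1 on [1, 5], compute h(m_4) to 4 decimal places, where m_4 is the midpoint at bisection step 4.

midpoint 3: h = 79 > 0 → [1, 3]
midpoint 2: h = -7 < 0 → [2, 3]
midpoint 2.5: h = 17.5625 > 0 → [2, 2.5]
midpoint 2.25: h = 1.8086 > 0 → [2, 2.25]

1.8086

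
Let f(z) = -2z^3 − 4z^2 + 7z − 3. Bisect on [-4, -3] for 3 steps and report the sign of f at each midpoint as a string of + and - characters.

++-

z = -3.5 gives f = 9.25, positive; keep [-3.5, -3]
z = -3.25 gives f = 0.65625, positive; keep [-3.25, -3]
z = -3.125 gives f = -2.902344, negative; keep [-3.25, -3.125]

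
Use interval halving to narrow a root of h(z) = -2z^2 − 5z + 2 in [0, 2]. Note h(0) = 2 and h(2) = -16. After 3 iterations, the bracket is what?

midpoint 1: h = -5 < 0 → [0, 1]
midpoint 0.5: h = -1 < 0 → [0, 0.5]
midpoint 0.25: h = 0.625 > 0 → [0.25, 0.5]

[0.25, 0.5]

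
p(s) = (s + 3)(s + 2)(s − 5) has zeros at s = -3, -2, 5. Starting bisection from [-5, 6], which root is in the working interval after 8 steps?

s = 0.5 gives p = -39.375, negative; keep [0.5, 6]
s = 3.25 gives p = -57.421875, negative; keep [3.25, 6]
s = 4.625 gives p = -18.943359, negative; keep [4.625, 6]
s = 5.3125 gives p = 18.9954, positive; keep [4.625, 5.3125]
s = 4.96875 gives p = -1.7354, negative; keep [4.96875, 5.3125]
s = 5.140625 gives p = 8.1744, positive; keep [4.96875, 5.140625]
s = 5.0546875 gives p = 3.1075, positive; keep [4.96875, 5.0546875]
s = 5.01171875 gives p = 0.6583, positive; keep [4.96875, 5.01171875]

5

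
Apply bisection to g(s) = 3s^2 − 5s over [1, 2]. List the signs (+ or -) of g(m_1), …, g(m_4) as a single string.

-+-+

midpoint 1.5: g = -0.75 < 0 → [1.5, 2]
midpoint 1.75: g = 0.4375 > 0 → [1.5, 1.75]
midpoint 1.625: g = -0.203125 < 0 → [1.625, 1.75]
midpoint 1.6875: g = 0.1055 > 0 → [1.625, 1.6875]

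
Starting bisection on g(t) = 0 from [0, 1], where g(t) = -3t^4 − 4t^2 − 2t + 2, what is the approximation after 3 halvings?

midpoint 0.5: g = -0.1875 < 0 → [0, 0.5]
midpoint 0.25: g = 1.238281 > 0 → [0.25, 0.5]
midpoint 0.375: g = 0.628174 > 0 → [0.375, 0.5]

0.375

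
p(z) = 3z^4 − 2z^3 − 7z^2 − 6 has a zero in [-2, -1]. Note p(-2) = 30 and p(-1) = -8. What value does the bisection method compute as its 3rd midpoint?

-1.375

p(-1.5) = 0.1875 > 0, so the root lies in [-1.5, -1]
p(-1.25) = -5.707031 < 0, so the root lies in [-1.5, -1.25]
p(-1.375) = -3.311768 < 0, so the root lies in [-1.5, -1.375]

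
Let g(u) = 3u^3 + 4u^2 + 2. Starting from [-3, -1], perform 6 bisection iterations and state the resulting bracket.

m = -2, g(m) = -6 (−); new bracket [-2, -1]
m = -1.5, g(m) = 0.875 (+); new bracket [-2, -1.5]
m = -1.75, g(m) = -1.828125 (−); new bracket [-1.75, -1.5]
m = -1.625, g(m) = -0.3105 (−); new bracket [-1.625, -1.5]
m = -1.5625, g(m) = 0.3215 (+); new bracket [-1.625, -1.5625]
m = -1.59375, g(m) = 0.0156 (+); new bracket [-1.625, -1.59375]

[-1.625, -1.59375]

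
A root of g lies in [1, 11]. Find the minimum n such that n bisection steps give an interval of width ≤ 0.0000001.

Width after n steps is 10/2^n. Need 2^n ≥ 10/0.0000001 = 100000000.
2^26 = 67108864 < 100000000 ≤ 2^27 = 134217728, so n = 27.

27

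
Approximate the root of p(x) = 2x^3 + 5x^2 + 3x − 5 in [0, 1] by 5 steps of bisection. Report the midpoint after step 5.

midpoint 0.5: p = -2 < 0 → [0.5, 1]
midpoint 0.75: p = 0.90625 > 0 → [0.5, 0.75]
midpoint 0.625: p = -0.683594 < 0 → [0.625, 0.75]
midpoint 0.6875: p = 0.0757 > 0 → [0.625, 0.6875]
midpoint 0.65625: p = -0.3127 < 0 → [0.65625, 0.6875]

0.65625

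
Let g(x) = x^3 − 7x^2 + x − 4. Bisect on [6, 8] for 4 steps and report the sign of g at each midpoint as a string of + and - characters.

g(7) = 3 > 0, so the root lies in [6, 7]
g(6.5) = -18.625 < 0, so the root lies in [6.5, 7]
g(6.75) = -8.640625 < 0, so the root lies in [6.75, 7]
g(6.875) = -3.0332 < 0, so the root lies in [6.875, 7]

+---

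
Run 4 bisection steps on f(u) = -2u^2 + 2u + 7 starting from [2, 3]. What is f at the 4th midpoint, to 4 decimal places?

-0.0078

f(2.5) = -0.5 < 0, so the root lies in [2, 2.5]
f(2.25) = 1.375 > 0, so the root lies in [2.25, 2.5]
f(2.375) = 0.46875 > 0, so the root lies in [2.375, 2.5]
f(2.4375) = -0.0078 < 0, so the root lies in [2.375, 2.4375]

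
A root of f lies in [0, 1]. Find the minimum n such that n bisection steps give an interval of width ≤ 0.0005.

11

Width after n steps is 1/2^n. Need 2^n ≥ 1/0.0005 = 2000.
2^10 = 1024 < 2000 ≤ 2^11 = 2048, so n = 11.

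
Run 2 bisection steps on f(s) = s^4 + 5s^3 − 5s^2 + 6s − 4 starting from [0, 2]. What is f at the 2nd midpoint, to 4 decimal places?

m = 1, f(m) = 3 (+); new bracket [0, 1]
m = 0.5, f(m) = -1.5625 (−); new bracket [0.5, 1]

-1.5625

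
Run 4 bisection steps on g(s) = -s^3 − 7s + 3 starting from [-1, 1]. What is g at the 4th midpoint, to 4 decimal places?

0.3223

g(0) = 3 > 0, so the root lies in [0, 1]
g(0.5) = -0.625 < 0, so the root lies in [0, 0.5]
g(0.25) = 1.234375 > 0, so the root lies in [0.25, 0.5]
g(0.375) = 0.3223 > 0, so the root lies in [0.375, 0.5]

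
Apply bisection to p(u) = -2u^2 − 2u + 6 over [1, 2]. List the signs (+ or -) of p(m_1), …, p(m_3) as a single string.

-+-

u = 1.5 gives p = -1.5, negative; keep [1, 1.5]
u = 1.25 gives p = 0.375, positive; keep [1.25, 1.5]
u = 1.375 gives p = -0.53125, negative; keep [1.25, 1.375]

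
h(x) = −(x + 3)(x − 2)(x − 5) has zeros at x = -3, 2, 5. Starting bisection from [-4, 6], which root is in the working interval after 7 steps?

m = 1, h(m) = -16 (−); new bracket [-4, 1]
m = -1.5, h(m) = -34.125 (−); new bracket [-4, -1.5]
m = -2.75, h(m) = -9.203125 (−); new bracket [-4, -2.75]
m = -3.375, h(m) = 16.8809 (+); new bracket [-3.375, -2.75]
m = -3.0625, h(m) = 2.551 (+); new bracket [-3.0625, -2.75]
m = -2.90625, h(m) = -3.6366 (−); new bracket [-3.0625, -2.90625]
m = -2.984375, h(m) = -0.6218 (−); new bracket [-3.0625, -2.984375]

-3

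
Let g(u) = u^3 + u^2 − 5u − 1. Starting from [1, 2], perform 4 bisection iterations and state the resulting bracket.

m = 1.5, g(m) = -2.875 (−); new bracket [1.5, 2]
m = 1.75, g(m) = -1.328125 (−); new bracket [1.75, 2]
m = 1.875, g(m) = -0.267578 (−); new bracket [1.875, 2]
m = 1.9375, g(m) = 0.3396 (+); new bracket [1.875, 1.9375]

[1.875, 1.9375]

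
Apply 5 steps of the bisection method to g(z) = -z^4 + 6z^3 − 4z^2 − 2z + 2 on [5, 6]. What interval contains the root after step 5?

z = 5.5 gives g = -46.8125, negative; keep [5, 5.5]
z = 5.25 gives g = -10.222656, negative; keep [5, 5.25]
z = 5.125 gives g = 4.472412, positive; keep [5.125, 5.25]
z = 5.1875 gives g = -2.5935, negative; keep [5.125, 5.1875]
z = 5.15625 gives g = 1.0085, positive; keep [5.15625, 5.1875]

[5.15625, 5.1875]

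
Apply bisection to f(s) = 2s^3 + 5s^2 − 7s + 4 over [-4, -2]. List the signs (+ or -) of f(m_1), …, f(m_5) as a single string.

++--+

f(-3) = 16 > 0, so the root lies in [-4, -3]
f(-3.5) = 4 > 0, so the root lies in [-4, -3.5]
f(-3.75) = -4.90625 < 0, so the root lies in [-3.75, -3.5]
f(-3.625) = -0.1914 < 0, so the root lies in [-3.625, -3.5]
f(-3.5625) = 1.9683 > 0, so the root lies in [-3.625, -3.5625]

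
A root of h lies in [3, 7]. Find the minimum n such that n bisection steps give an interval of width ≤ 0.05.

7

Width after n steps is 4/2^n. Need 2^n ≥ 4/0.05 = 80.
2^6 = 64 < 80 ≤ 2^7 = 128, so n = 7.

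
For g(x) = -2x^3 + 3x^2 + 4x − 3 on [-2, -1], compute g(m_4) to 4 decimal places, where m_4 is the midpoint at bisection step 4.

g(-1.5) = 4.5 > 0, so the root lies in [-1.5, -1]
g(-1.25) = 0.59375 > 0, so the root lies in [-1.25, -1]
g(-1.125) = -0.855469 < 0, so the root lies in [-1.25, -1.125]
g(-1.1875) = -0.1704 < 0, so the root lies in [-1.25, -1.1875]

-0.1704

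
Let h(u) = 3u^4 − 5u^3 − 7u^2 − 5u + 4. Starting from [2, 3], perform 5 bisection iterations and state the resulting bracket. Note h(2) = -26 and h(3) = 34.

[2.6875, 2.71875]

u = 2.5 gives h = -13.1875, negative; keep [2.5, 3]
u = 2.75 gives h = 4.902344, positive; keep [2.5, 2.75]
u = 2.625 gives h = -5.356689, negative; keep [2.625, 2.75]
u = 2.6875 gives h = -0.5502, negative; keep [2.6875, 2.75]
u = 2.71875 gives h = 2.0928, positive; keep [2.6875, 2.71875]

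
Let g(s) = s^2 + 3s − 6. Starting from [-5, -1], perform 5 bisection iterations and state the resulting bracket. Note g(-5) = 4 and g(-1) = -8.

[-4.375, -4.25]

midpoint -3: g = -6 < 0 → [-5, -3]
midpoint -4: g = -2 < 0 → [-5, -4]
midpoint -4.5: g = 0.75 > 0 → [-4.5, -4]
midpoint -4.25: g = -0.6875 < 0 → [-4.5, -4.25]
midpoint -4.375: g = 0.0156 > 0 → [-4.375, -4.25]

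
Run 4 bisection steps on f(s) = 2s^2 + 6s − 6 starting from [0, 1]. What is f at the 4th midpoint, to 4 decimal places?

0.1953

s = 0.5 gives f = -2.5, negative; keep [0.5, 1]
s = 0.75 gives f = -0.375, negative; keep [0.75, 1]
s = 0.875 gives f = 0.78125, positive; keep [0.75, 0.875]
s = 0.8125 gives f = 0.1953, positive; keep [0.75, 0.8125]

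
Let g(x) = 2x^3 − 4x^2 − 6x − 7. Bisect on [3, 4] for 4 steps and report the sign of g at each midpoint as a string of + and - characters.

midpoint 3.5: g = 8.75 > 0 → [3, 3.5]
midpoint 3.25: g = -0.09375 < 0 → [3.25, 3.5]
midpoint 3.375: g = 4.074219 > 0 → [3.25, 3.375]
midpoint 3.3125: g = 1.9282 > 0 → [3.25, 3.3125]

+-++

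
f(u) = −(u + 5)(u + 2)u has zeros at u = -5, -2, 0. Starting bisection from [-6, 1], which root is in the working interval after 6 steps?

-5

midpoint -2.5: f = -3.125 < 0 → [-6, -2.5]
midpoint -4.25: f = -7.171875 < 0 → [-6, -4.25]
midpoint -5.125: f = 2.001953 > 0 → [-5.125, -4.25]
midpoint -4.6875: f = -3.9368 < 0 → [-5.125, -4.6875]
midpoint -4.90625: f = -1.3368 < 0 → [-5.125, -4.90625]
midpoint -5.015625: f = 0.2363 > 0 → [-5.015625, -4.90625]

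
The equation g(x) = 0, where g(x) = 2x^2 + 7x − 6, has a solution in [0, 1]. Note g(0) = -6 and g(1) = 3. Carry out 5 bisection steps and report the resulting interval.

[0.6875, 0.71875]

m = 0.5, g(m) = -2 (−); new bracket [0.5, 1]
m = 0.75, g(m) = 0.375 (+); new bracket [0.5, 0.75]
m = 0.625, g(m) = -0.84375 (−); new bracket [0.625, 0.75]
m = 0.6875, g(m) = -0.2422 (−); new bracket [0.6875, 0.75]
m = 0.71875, g(m) = 0.0645 (+); new bracket [0.6875, 0.71875]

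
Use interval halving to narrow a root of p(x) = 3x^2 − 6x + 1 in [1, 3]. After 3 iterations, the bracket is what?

[1.75, 2]

x = 2 gives p = 1, positive; keep [1, 2]
x = 1.5 gives p = -1.25, negative; keep [1.5, 2]
x = 1.75 gives p = -0.3125, negative; keep [1.75, 2]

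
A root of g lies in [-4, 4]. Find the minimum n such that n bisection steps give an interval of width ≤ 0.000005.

Width after n steps is 8/2^n. Need 2^n ≥ 8/0.000005 = 1600000.
2^20 = 1048576 < 1600000 ≤ 2^21 = 2097152, so n = 21.

21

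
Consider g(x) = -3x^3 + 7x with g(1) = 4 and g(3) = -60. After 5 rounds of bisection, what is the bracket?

[1.5, 1.5625]

midpoint 2: g = -10 < 0 → [1, 2]
midpoint 1.5: g = 0.375 > 0 → [1.5, 2]
midpoint 1.75: g = -3.828125 < 0 → [1.5, 1.75]
midpoint 1.625: g = -1.498 < 0 → [1.5, 1.625]
midpoint 1.5625: g = -0.5066 < 0 → [1.5, 1.5625]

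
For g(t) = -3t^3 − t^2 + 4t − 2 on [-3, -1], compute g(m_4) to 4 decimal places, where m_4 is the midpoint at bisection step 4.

1.7324

midpoint -2: g = 10 > 0 → [-2, -1]
midpoint -1.5: g = -0.125 < 0 → [-2, -1.5]
midpoint -1.75: g = 4.015625 > 0 → [-1.75, -1.5]
midpoint -1.625: g = 1.7324 > 0 → [-1.625, -1.5]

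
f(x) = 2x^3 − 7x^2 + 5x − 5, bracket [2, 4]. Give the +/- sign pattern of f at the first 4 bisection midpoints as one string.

+---

m = 3, f(m) = 1 (+); new bracket [2, 3]
m = 2.5, f(m) = -5 (−); new bracket [2.5, 3]
m = 2.75, f(m) = -2.59375 (−); new bracket [2.75, 3]
m = 2.875, f(m) = -0.957 (−); new bracket [2.875, 3]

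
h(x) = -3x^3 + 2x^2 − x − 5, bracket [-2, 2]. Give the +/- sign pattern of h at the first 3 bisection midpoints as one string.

h(0) = -5 < 0, so the root lies in [-2, 0]
h(-1) = 1 > 0, so the root lies in [-1, 0]
h(-0.5) = -3.625 < 0, so the root lies in [-1, -0.5]

-+-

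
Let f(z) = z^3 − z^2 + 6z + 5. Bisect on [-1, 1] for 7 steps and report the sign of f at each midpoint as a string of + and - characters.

++-++--

midpoint 0: f = 5 > 0 → [-1, 0]
midpoint -0.5: f = 1.625 > 0 → [-1, -0.5]
midpoint -0.75: f = -0.484375 < 0 → [-0.75, -0.5]
midpoint -0.625: f = 0.6152 > 0 → [-0.75, -0.625]
midpoint -0.6875: f = 0.0774 > 0 → [-0.75, -0.6875]
midpoint -0.71875: f = -0.2004 < 0 → [-0.71875, -0.6875]
midpoint -0.703125: f = -0.0607 < 0 → [-0.703125, -0.6875]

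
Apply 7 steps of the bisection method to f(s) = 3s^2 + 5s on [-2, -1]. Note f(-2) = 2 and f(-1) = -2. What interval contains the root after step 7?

[-1.671875, -1.6640625]

s = -1.5 gives f = -0.75, negative; keep [-2, -1.5]
s = -1.75 gives f = 0.4375, positive; keep [-1.75, -1.5]
s = -1.625 gives f = -0.203125, negative; keep [-1.75, -1.625]
s = -1.6875 gives f = 0.1055, positive; keep [-1.6875, -1.625]
s = -1.65625 gives f = -0.0518, negative; keep [-1.6875, -1.65625]
s = -1.671875 gives f = 0.0261, positive; keep [-1.671875, -1.65625]
s = -1.6640625 gives f = -0.013, negative; keep [-1.671875, -1.6640625]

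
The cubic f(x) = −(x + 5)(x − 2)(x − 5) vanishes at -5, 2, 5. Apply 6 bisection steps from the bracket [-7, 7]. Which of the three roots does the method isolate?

x = 0 gives f = -50, negative; keep [-7, 0]
x = -3.5 gives f = -70.125, negative; keep [-7, -3.5]
x = -5.25 gives f = 18.578125, positive; keep [-5.25, -3.5]
x = -4.375 gives f = -37.3535, negative; keep [-5.25, -4.375]
x = -4.8125 gives f = -12.5339, negative; keep [-5.25, -4.8125]
x = -5.03125 gives f = 2.2041, positive; keep [-5.03125, -4.8125]

-5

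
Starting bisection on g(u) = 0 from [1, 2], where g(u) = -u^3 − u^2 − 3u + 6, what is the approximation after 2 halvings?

midpoint 1.5: g = -4.125 < 0 → [1, 1.5]
midpoint 1.25: g = -1.265625 < 0 → [1, 1.25]

1.25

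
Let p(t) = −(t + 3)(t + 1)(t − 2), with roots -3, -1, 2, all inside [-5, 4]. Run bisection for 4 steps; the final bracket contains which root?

t = -0.5 gives p = 3.125, positive; keep [-0.5, 4]
t = 1.75 gives p = 3.265625, positive; keep [1.75, 4]
t = 2.875 gives p = -19.919922, negative; keep [1.75, 2.875]
t = 2.3125 gives p = -5.4993, negative; keep [1.75, 2.3125]

2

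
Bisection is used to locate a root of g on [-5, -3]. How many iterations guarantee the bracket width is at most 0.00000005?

26

Width after n steps is 2/2^n. Need 2^n ≥ 2/0.00000005 = 40000000.
2^25 = 33554432 < 40000000 ≤ 2^26 = 67108864, so n = 26.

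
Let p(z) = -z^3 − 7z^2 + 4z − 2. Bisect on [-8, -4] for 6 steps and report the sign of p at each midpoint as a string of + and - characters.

midpoint -6: p = -62 < 0 → [-8, -6]
midpoint -7: p = -30 < 0 → [-8, -7]
midpoint -7.5: p = -3.875 < 0 → [-8, -7.5]
midpoint -7.75: p = 12.0469 > 0 → [-7.75, -7.5]
midpoint -7.625: p = 3.8379 > 0 → [-7.625, -7.5]
midpoint -7.5625: p = -0.0798 < 0 → [-7.625, -7.5625]

---++-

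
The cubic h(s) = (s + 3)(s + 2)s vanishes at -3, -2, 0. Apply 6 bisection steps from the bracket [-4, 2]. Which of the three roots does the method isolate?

0

m = -1, h(m) = -2 (−); new bracket [-1, 2]
m = 0.5, h(m) = 4.375 (+); new bracket [-1, 0.5]
m = -0.25, h(m) = -1.203125 (−); new bracket [-0.25, 0.5]
m = 0.125, h(m) = 0.8301 (+); new bracket [-0.25, 0.125]
m = -0.0625, h(m) = -0.3557 (−); new bracket [-0.0625, 0.125]
m = 0.03125, h(m) = 0.1924 (+); new bracket [-0.0625, 0.03125]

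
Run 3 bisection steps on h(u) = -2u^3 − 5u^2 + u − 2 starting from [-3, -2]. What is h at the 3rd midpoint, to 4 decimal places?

1.3242

midpoint -2.5: h = -4.5 < 0 → [-3, -2.5]
midpoint -2.75: h = -0.96875 < 0 → [-3, -2.75]
midpoint -2.875: h = 1.324219 > 0 → [-2.875, -2.75]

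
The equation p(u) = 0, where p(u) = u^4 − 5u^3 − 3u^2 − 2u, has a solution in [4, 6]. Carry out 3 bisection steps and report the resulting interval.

p(5) = -85 < 0, so the root lies in [5, 6]
p(5.5) = -18.5625 < 0, so the root lies in [5.5, 6]
p(5.75) = 31.894531 > 0, so the root lies in [5.5, 5.75]

[5.5, 5.75]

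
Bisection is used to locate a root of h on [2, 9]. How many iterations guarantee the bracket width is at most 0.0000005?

24

Width after n steps is 7/2^n. Need 2^n ≥ 7/0.0000005 = 14000000.
2^23 = 8388608 < 14000000 ≤ 2^24 = 16777216, so n = 24.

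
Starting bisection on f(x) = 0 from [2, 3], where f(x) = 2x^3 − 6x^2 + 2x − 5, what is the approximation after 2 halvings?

x = 2.5 gives f = -6.25, negative; keep [2.5, 3]
x = 2.75 gives f = -3.28125, negative; keep [2.75, 3]

2.75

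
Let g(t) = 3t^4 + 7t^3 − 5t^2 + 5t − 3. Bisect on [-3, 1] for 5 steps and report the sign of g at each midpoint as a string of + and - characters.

t = -1 gives g = -17, negative; keep [-1, 1]
t = 0 gives g = -3, negative; keep [0, 1]
t = 0.5 gives g = -0.6875, negative; keep [0.5, 1]
t = 0.75 gives g = 1.8398, positive; keep [0.5, 0.75]
t = 0.625 gives g = 0.3386, positive; keep [0.5, 0.625]

---++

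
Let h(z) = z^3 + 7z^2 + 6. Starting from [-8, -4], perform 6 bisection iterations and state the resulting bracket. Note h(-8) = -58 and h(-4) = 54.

[-7.125, -7.0625]

z = -6 gives h = 42, positive; keep [-8, -6]
z = -7 gives h = 6, positive; keep [-8, -7]
z = -7.5 gives h = -22.125, negative; keep [-7.5, -7]
z = -7.25 gives h = -7.1406, negative; keep [-7.25, -7]
z = -7.125 gives h = -0.3457, negative; keep [-7.125, -7]
z = -7.0625 gives h = 2.8826, positive; keep [-7.125, -7.0625]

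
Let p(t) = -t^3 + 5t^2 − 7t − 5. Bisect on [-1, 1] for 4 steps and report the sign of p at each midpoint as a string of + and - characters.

m = 0, p(m) = -5 (−); new bracket [-1, 0]
m = -0.5, p(m) = -0.125 (−); new bracket [-1, -0.5]
m = -0.75, p(m) = 3.484375 (+); new bracket [-0.75, -0.5]
m = -0.625, p(m) = 1.5723 (+); new bracket [-0.625, -0.5]

--++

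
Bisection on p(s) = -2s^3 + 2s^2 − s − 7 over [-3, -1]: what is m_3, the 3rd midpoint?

-1.25

p(-2) = 19 > 0, so the root lies in [-2, -1]
p(-1.5) = 5.75 > 0, so the root lies in [-1.5, -1]
p(-1.25) = 1.28125 > 0, so the root lies in [-1.25, -1]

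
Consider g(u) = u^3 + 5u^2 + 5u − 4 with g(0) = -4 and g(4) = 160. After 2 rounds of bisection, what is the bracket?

u = 2 gives g = 34, positive; keep [0, 2]
u = 1 gives g = 7, positive; keep [0, 1]

[0, 1]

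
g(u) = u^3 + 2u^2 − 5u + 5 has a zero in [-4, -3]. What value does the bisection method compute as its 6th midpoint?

-3.703125

u = -3.5 gives g = 4.125, positive; keep [-4, -3.5]
u = -3.75 gives g = -0.859375, negative; keep [-3.75, -3.5]
u = -3.625 gives g = 1.771484, positive; keep [-3.75, -3.625]
u = -3.6875 gives g = 0.4915, positive; keep [-3.75, -3.6875]
u = -3.71875 gives g = -0.175, negative; keep [-3.71875, -3.6875]
u = -3.703125 gives g = 0.1604, positive; keep [-3.71875, -3.703125]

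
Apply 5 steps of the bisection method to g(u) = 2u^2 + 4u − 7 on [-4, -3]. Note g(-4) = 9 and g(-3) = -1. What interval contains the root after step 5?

[-3.125, -3.09375]

m = -3.5, g(m) = 3.5 (+); new bracket [-3.5, -3]
m = -3.25, g(m) = 1.125 (+); new bracket [-3.25, -3]
m = -3.125, g(m) = 0.03125 (+); new bracket [-3.125, -3]
m = -3.0625, g(m) = -0.4922 (−); new bracket [-3.125, -3.0625]
m = -3.09375, g(m) = -0.2324 (−); new bracket [-3.125, -3.09375]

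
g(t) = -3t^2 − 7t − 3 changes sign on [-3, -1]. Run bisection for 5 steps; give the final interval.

t = -2 gives g = -1, negative; keep [-2, -1]
t = -1.5 gives g = 0.75, positive; keep [-2, -1.5]
t = -1.75 gives g = 0.0625, positive; keep [-2, -1.75]
t = -1.875 gives g = -0.4219, negative; keep [-1.875, -1.75]
t = -1.8125 gives g = -0.168, negative; keep [-1.8125, -1.75]

[-1.8125, -1.75]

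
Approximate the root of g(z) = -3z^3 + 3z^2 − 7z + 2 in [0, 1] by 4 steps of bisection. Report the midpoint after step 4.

0.3125

m = 0.5, g(m) = -1.125 (−); new bracket [0, 0.5]
m = 0.25, g(m) = 0.390625 (+); new bracket [0.25, 0.5]
m = 0.375, g(m) = -0.361328 (−); new bracket [0.25, 0.375]
m = 0.3125, g(m) = 0.0139 (+); new bracket [0.3125, 0.375]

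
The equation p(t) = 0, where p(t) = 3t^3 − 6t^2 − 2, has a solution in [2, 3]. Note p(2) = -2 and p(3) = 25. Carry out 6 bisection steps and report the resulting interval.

[2.140625, 2.15625]

m = 2.5, p(m) = 7.375 (+); new bracket [2, 2.5]
m = 2.25, p(m) = 1.796875 (+); new bracket [2, 2.25]
m = 2.125, p(m) = -0.306641 (−); new bracket [2.125, 2.25]
m = 2.1875, p(m) = 0.6917 (+); new bracket [2.125, 2.1875]
m = 2.15625, p(m) = 0.1794 (+); new bracket [2.125, 2.15625]
m = 2.140625, p(m) = -0.0669 (−); new bracket [2.140625, 2.15625]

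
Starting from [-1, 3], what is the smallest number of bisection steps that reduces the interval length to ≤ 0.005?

Width after n steps is 4/2^n. Need 2^n ≥ 4/0.005 = 800.
2^9 = 512 < 800 ≤ 2^10 = 1024, so n = 10.

10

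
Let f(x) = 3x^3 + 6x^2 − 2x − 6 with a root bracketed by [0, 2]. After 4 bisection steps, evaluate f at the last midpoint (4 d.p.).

-1.1465

x = 1 gives f = 1, positive; keep [0, 1]
x = 0.5 gives f = -5.125, negative; keep [0.5, 1]
x = 0.75 gives f = -2.859375, negative; keep [0.75, 1]
x = 0.875 gives f = -1.1465, negative; keep [0.875, 1]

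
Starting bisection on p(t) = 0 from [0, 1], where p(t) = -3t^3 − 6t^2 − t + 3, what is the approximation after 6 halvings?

0.578125

p(0.5) = 0.625 > 0, so the root lies in [0.5, 1]
p(0.75) = -2.390625 < 0, so the root lies in [0.5, 0.75]
p(0.625) = -0.701172 < 0, so the root lies in [0.5, 0.625]
p(0.5625) = 0.0051 > 0, so the root lies in [0.5625, 0.625]
p(0.59375) = -0.3369 < 0, so the root lies in [0.5625, 0.59375]
p(0.578125) = -0.1632 < 0, so the root lies in [0.5625, 0.578125]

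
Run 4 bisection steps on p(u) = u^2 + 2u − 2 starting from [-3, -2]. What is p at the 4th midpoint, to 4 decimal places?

p(-2.5) = -0.75 < 0, so the root lies in [-3, -2.5]
p(-2.75) = 0.0625 > 0, so the root lies in [-2.75, -2.5]
p(-2.625) = -0.359375 < 0, so the root lies in [-2.75, -2.625]
p(-2.6875) = -0.1523 < 0, so the root lies in [-2.75, -2.6875]

-0.1523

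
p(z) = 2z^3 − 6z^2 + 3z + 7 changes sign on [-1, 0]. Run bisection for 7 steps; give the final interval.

[-0.7890625, -0.78125]

z = -0.5 gives p = 3.75, positive; keep [-1, -0.5]
z = -0.75 gives p = 0.53125, positive; keep [-1, -0.75]
z = -0.875 gives p = -1.558594, negative; keep [-0.875, -0.75]
z = -0.8125 gives p = -0.4712, negative; keep [-0.8125, -0.75]
z = -0.78125 gives p = 0.0405, positive; keep [-0.8125, -0.78125]
z = -0.796875 gives p = -0.2127, negative; keep [-0.796875, -0.78125]
z = -0.7890625 gives p = -0.0855, negative; keep [-0.7890625, -0.78125]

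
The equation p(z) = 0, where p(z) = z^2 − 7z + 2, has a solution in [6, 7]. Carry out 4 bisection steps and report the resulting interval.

[6.6875, 6.75]

midpoint 6.5: p = -1.25 < 0 → [6.5, 7]
midpoint 6.75: p = 0.3125 > 0 → [6.5, 6.75]
midpoint 6.625: p = -0.484375 < 0 → [6.625, 6.75]
midpoint 6.6875: p = -0.0898 < 0 → [6.6875, 6.75]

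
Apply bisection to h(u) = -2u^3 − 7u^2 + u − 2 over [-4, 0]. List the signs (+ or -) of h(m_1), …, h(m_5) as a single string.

---+-

midpoint -2: h = -16 < 0 → [-4, -2]
midpoint -3: h = -14 < 0 → [-4, -3]
midpoint -3.5: h = -5.5 < 0 → [-4, -3.5]
midpoint -3.75: h = 1.2812 > 0 → [-3.75, -3.5]
midpoint -3.625: h = -2.3398 < 0 → [-3.75, -3.625]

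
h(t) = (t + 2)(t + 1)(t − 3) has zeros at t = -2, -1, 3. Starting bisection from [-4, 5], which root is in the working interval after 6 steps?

3

midpoint 0.5: h = -9.375 < 0 → [0.5, 5]
midpoint 2.75: h = -4.453125 < 0 → [2.75, 5]
midpoint 3.875: h = 25.060547 > 0 → [2.75, 3.875]
midpoint 3.3125: h = 7.1594 > 0 → [2.75, 3.3125]
midpoint 3.03125: h = 0.6338 > 0 → [2.75, 3.03125]
midpoint 2.890625: h = -2.0811 < 0 → [2.890625, 3.03125]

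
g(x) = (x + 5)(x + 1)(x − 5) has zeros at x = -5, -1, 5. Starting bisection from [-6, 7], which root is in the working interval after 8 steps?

g(0.5) = -37.125 < 0, so the root lies in [0.5, 7]
g(3.75) = -51.953125 < 0, so the root lies in [3.75, 7]
g(5.375) = 24.802734 > 0, so the root lies in [3.75, 5.375]
g(4.5625) = -23.2712 < 0, so the root lies in [4.5625, 5.375]
g(4.96875) = -1.8594 < 0, so the root lies in [4.96875, 5.375]
g(5.171875) = 10.7902 > 0, so the root lies in [4.96875, 5.171875]
g(5.0703125) = 4.2982 > 0, so the root lies in [4.96875, 5.0703125]
g(5.01953125) = 1.178 > 0, so the root lies in [4.96875, 5.01953125]

5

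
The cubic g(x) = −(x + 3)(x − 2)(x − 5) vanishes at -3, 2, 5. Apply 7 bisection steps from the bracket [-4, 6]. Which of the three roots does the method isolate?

-3

midpoint 1: g = -16 < 0 → [-4, 1]
midpoint -1.5: g = -34.125 < 0 → [-4, -1.5]
midpoint -2.75: g = -9.203125 < 0 → [-4, -2.75]
midpoint -3.375: g = 16.8809 > 0 → [-3.375, -2.75]
midpoint -3.0625: g = 2.551 > 0 → [-3.0625, -2.75]
midpoint -2.90625: g = -3.6366 < 0 → [-3.0625, -2.90625]
midpoint -2.984375: g = -0.6218 < 0 → [-3.0625, -2.984375]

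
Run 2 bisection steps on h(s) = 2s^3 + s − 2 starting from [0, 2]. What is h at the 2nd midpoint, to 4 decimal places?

-1.2500

h(1) = 1 > 0, so the root lies in [0, 1]
h(0.5) = -1.25 < 0, so the root lies in [0.5, 1]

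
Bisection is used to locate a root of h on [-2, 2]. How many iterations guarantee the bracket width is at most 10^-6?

Width after n steps is 4/2^n. Need 2^n ≥ 4/10^-6 = 4000000.
2^21 = 2097152 < 4000000 ≤ 2^22 = 4194304, so n = 22.

22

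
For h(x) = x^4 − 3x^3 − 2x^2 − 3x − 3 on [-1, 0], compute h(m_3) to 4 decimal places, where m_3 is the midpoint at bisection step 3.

0.6897

x = -0.5 gives h = -1.5625, negative; keep [-1, -0.5]
x = -0.75 gives h = -0.292969, negative; keep [-1, -0.75]
x = -0.875 gives h = 0.689697, positive; keep [-0.875, -0.75]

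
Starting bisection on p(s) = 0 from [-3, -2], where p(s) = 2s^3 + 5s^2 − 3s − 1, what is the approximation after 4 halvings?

m = -2.5, p(m) = 6.5 (+); new bracket [-3, -2.5]
m = -2.75, p(m) = 3.46875 (+); new bracket [-3, -2.75]
m = -2.875, p(m) = 1.425781 (+); new bracket [-3, -2.875]
m = -2.9375, p(m) = 0.2622 (+); new bracket [-3, -2.9375]

-2.9375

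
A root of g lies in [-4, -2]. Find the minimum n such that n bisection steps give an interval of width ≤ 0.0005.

12

Width after n steps is 2/2^n. Need 2^n ≥ 2/0.0005 = 4000.
2^11 = 2048 < 4000 ≤ 2^12 = 4096, so n = 12.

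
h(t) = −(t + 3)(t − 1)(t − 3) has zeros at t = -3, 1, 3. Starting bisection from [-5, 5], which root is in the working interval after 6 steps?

-3

h(0) = -9 < 0, so the root lies in [-5, 0]
h(-2.5) = -9.625 < 0, so the root lies in [-5, -2.5]
h(-3.75) = 24.046875 > 0, so the root lies in [-3.75, -2.5]
h(-3.125) = 3.1582 > 0, so the root lies in [-3.125, -2.5]
h(-2.8125) = -4.155 < 0, so the root lies in [-3.125, -2.8125]
h(-2.96875) = -0.7403 < 0, so the root lies in [-3.125, -2.96875]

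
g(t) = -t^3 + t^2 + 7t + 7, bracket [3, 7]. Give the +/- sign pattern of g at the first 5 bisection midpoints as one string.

--+--

g(5) = -58 < 0, so the root lies in [3, 5]
g(4) = -13 < 0, so the root lies in [3, 4]
g(3.5) = 0.875 > 0, so the root lies in [3.5, 4]
g(3.75) = -5.4219 < 0, so the root lies in [3.5, 3.75]
g(3.625) = -2.1191 < 0, so the root lies in [3.5, 3.625]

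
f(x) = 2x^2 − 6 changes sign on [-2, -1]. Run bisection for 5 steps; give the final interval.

[-1.75, -1.71875]

f(-1.5) = -1.5 < 0, so the root lies in [-2, -1.5]
f(-1.75) = 0.125 > 0, so the root lies in [-1.75, -1.5]
f(-1.625) = -0.71875 < 0, so the root lies in [-1.75, -1.625]
f(-1.6875) = -0.3047 < 0, so the root lies in [-1.75, -1.6875]
f(-1.71875) = -0.0918 < 0, so the root lies in [-1.75, -1.71875]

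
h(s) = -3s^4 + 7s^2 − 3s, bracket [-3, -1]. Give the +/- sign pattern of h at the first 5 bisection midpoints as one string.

-+-++

m = -2, h(m) = -14 (−); new bracket [-2, -1]
m = -1.5, h(m) = 5.0625 (+); new bracket [-2, -1.5]
m = -1.75, h(m) = -1.449219 (−); new bracket [-1.75, -1.5]
m = -1.625, h(m) = 2.4407 (+); new bracket [-1.75, -1.625]
m = -1.6875, h(m) = 0.6687 (+); new bracket [-1.75, -1.6875]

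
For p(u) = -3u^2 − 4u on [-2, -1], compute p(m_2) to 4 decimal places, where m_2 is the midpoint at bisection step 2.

0.3125

p(-1.5) = -0.75 < 0, so the root lies in [-1.5, -1]
p(-1.25) = 0.3125 > 0, so the root lies in [-1.5, -1.25]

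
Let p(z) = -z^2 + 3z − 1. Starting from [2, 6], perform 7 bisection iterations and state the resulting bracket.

m = 4, p(m) = -5 (−); new bracket [2, 4]
m = 3, p(m) = -1 (−); new bracket [2, 3]
m = 2.5, p(m) = 0.25 (+); new bracket [2.5, 3]
m = 2.75, p(m) = -0.3125 (−); new bracket [2.5, 2.75]
m = 2.625, p(m) = -0.0156 (−); new bracket [2.5, 2.625]
m = 2.5625, p(m) = 0.1211 (+); new bracket [2.5625, 2.625]
m = 2.59375, p(m) = 0.0537 (+); new bracket [2.59375, 2.625]

[2.59375, 2.625]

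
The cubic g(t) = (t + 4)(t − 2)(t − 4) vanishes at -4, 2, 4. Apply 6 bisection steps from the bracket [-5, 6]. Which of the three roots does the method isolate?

-4

t = 0.5 gives g = 23.625, positive; keep [-5, 0.5]
t = -2.25 gives g = 46.484375, positive; keep [-5, -2.25]
t = -3.625 gives g = 16.083984, positive; keep [-5, -3.625]
t = -4.3125 gives g = -16.3977, negative; keep [-4.3125, -3.625]
t = -3.96875 gives g = 1.4864, positive; keep [-4.3125, -3.96875]
t = -4.140625 gives g = -7.0296, negative; keep [-4.140625, -3.96875]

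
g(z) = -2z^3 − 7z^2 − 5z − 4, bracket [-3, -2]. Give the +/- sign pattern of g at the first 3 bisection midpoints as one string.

--+

midpoint -2.5: g = -4 < 0 → [-3, -2.5]
midpoint -2.75: g = -1.59375 < 0 → [-3, -2.75]
midpoint -2.875: g = 0.042969 > 0 → [-2.875, -2.75]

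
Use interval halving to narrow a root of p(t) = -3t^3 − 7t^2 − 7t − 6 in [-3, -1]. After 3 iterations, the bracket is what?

[-1.75, -1.5]

m = -2, p(m) = 4 (+); new bracket [-2, -1]
m = -1.5, p(m) = -1.125 (−); new bracket [-2, -1.5]
m = -1.75, p(m) = 0.890625 (+); new bracket [-1.75, -1.5]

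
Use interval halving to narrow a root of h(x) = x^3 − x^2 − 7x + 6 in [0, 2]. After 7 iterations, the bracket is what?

x = 1 gives h = -1, negative; keep [0, 1]
x = 0.5 gives h = 2.375, positive; keep [0.5, 1]
x = 0.75 gives h = 0.609375, positive; keep [0.75, 1]
x = 0.875 gives h = -0.2207, negative; keep [0.75, 0.875]
x = 0.8125 gives h = 0.1887, positive; keep [0.8125, 0.875]
x = 0.84375 gives h = -0.0175, negative; keep [0.8125, 0.84375]
x = 0.828125 gives h = 0.0853, positive; keep [0.828125, 0.84375]

[0.828125, 0.84375]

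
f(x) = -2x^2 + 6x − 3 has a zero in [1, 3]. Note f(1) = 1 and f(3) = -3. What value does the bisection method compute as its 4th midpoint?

m = 2, f(m) = 1 (+); new bracket [2, 3]
m = 2.5, f(m) = -0.5 (−); new bracket [2, 2.5]
m = 2.25, f(m) = 0.375 (+); new bracket [2.25, 2.5]
m = 2.375, f(m) = -0.0312 (−); new bracket [2.25, 2.375]

2.375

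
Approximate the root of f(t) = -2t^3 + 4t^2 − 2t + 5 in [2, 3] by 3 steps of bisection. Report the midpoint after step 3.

m = 2.5, f(m) = -6.25 (−); new bracket [2, 2.5]
m = 2.25, f(m) = -2.03125 (−); new bracket [2, 2.25]
m = 2.125, f(m) = -0.378906 (−); new bracket [2, 2.125]

2.125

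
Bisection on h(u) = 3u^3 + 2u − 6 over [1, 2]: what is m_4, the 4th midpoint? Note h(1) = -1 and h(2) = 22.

m = 1.5, h(m) = 7.125 (+); new bracket [1, 1.5]
m = 1.25, h(m) = 2.359375 (+); new bracket [1, 1.25]
m = 1.125, h(m) = 0.521484 (+); new bracket [1, 1.125]
m = 1.0625, h(m) = -0.2766 (−); new bracket [1.0625, 1.125]

1.0625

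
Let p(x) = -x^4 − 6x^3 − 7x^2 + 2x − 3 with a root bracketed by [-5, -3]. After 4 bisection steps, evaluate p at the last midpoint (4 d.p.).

1.2458

x = -4 gives p = 5, positive; keep [-5, -4]
x = -4.5 gives p = -17.0625, negative; keep [-4.5, -4]
x = -4.25 gives p = -3.597656, negative; keep [-4.25, -4]
x = -4.125 gives p = 1.2458, positive; keep [-4.25, -4.125]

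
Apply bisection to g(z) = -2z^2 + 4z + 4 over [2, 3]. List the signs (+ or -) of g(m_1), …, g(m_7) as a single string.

+-+++-+

m = 2.5, g(m) = 1.5 (+); new bracket [2.5, 3]
m = 2.75, g(m) = -0.125 (−); new bracket [2.5, 2.75]
m = 2.625, g(m) = 0.71875 (+); new bracket [2.625, 2.75]
m = 2.6875, g(m) = 0.3047 (+); new bracket [2.6875, 2.75]
m = 2.71875, g(m) = 0.0918 (+); new bracket [2.71875, 2.75]
m = 2.734375, g(m) = -0.0161 (−); new bracket [2.71875, 2.734375]
m = 2.7265625, g(m) = 0.038 (+); new bracket [2.7265625, 2.734375]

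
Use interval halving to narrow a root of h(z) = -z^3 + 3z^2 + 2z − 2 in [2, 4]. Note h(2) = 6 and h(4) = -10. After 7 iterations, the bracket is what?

[3.40625, 3.421875]

m = 3, h(m) = 4 (+); new bracket [3, 4]
m = 3.5, h(m) = -1.125 (−); new bracket [3, 3.5]
m = 3.25, h(m) = 1.859375 (+); new bracket [3.25, 3.5]
m = 3.375, h(m) = 0.4785 (+); new bracket [3.375, 3.5]
m = 3.4375, h(m) = -0.2947 (−); new bracket [3.375, 3.4375]
m = 3.40625, h(m) = 0.099 (+); new bracket [3.40625, 3.4375]
m = 3.421875, h(m) = -0.0961 (−); new bracket [3.40625, 3.421875]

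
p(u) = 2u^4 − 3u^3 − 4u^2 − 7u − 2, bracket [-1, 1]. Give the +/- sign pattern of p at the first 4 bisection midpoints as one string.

p(0) = -2 < 0, so the root lies in [-1, 0]
p(-0.5) = 1 > 0, so the root lies in [-0.5, 0]
p(-0.25) = -0.445312 < 0, so the root lies in [-0.5, -0.25]
p(-0.375) = 0.2603 > 0, so the root lies in [-0.375, -0.25]

-+-+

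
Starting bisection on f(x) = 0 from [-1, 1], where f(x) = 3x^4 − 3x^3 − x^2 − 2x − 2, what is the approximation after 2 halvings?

m = 0, f(m) = -2 (−); new bracket [-1, 0]
m = -0.5, f(m) = -0.6875 (−); new bracket [-1, -0.5]

-0.5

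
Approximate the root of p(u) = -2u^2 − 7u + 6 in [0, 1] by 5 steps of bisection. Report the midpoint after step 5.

m = 0.5, p(m) = 2 (+); new bracket [0.5, 1]
m = 0.75, p(m) = -0.375 (−); new bracket [0.5, 0.75]
m = 0.625, p(m) = 0.84375 (+); new bracket [0.625, 0.75]
m = 0.6875, p(m) = 0.2422 (+); new bracket [0.6875, 0.75]
m = 0.71875, p(m) = -0.0645 (−); new bracket [0.6875, 0.71875]

0.71875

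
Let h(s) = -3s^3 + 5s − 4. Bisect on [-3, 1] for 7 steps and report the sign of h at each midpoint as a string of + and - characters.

-+-++-+

midpoint -1: h = -6 < 0 → [-3, -1]
midpoint -2: h = 10 > 0 → [-2, -1]
midpoint -1.5: h = -1.375 < 0 → [-2, -1.5]
midpoint -1.75: h = 3.3281 > 0 → [-1.75, -1.5]
midpoint -1.625: h = 0.748 > 0 → [-1.625, -1.5]
midpoint -1.5625: h = -0.3684 < 0 → [-1.625, -1.5625]
midpoint -1.59375: h = 0.1758 > 0 → [-1.59375, -1.5625]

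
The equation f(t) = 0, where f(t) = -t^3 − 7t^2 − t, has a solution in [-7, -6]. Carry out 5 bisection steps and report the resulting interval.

midpoint -6.5: f = -14.625 < 0 → [-7, -6.5]
midpoint -6.75: f = -4.640625 < 0 → [-7, -6.75]
midpoint -6.875: f = 0.966797 > 0 → [-6.875, -6.75]
midpoint -6.8125: f = -1.8894 < 0 → [-6.875, -6.8125]
midpoint -6.84375: f = -0.4745 < 0 → [-6.875, -6.84375]

[-6.875, -6.84375]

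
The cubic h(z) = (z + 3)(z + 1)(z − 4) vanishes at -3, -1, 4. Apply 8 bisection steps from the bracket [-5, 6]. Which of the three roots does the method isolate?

4

m = 0.5, h(m) = -18.375 (−); new bracket [0.5, 6]
m = 3.25, h(m) = -19.921875 (−); new bracket [3.25, 6]
m = 4.625, h(m) = 26.806641 (+); new bracket [3.25, 4.625]
m = 3.9375, h(m) = -2.1409 (−); new bracket [3.9375, 4.625]
m = 4.28125, h(m) = 10.8152 (+); new bracket [3.9375, 4.28125]
m = 4.109375, h(m) = 3.973 (+); new bracket [3.9375, 4.109375]
m = 4.0234375, h(m) = 0.8269 (+); new bracket [3.9375, 4.0234375]
m = 3.98046875, h(m) = -0.679 (−); new bracket [3.98046875, 4.0234375]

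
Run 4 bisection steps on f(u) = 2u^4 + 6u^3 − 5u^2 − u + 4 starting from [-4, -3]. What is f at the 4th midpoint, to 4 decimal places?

midpoint -3.5: f = -10.875 < 0 → [-4, -3.5]
midpoint -3.75: f = 16.539062 > 0 → [-3.75, -3.5]
midpoint -3.625: f = 1.465332 > 0 → [-3.625, -3.5]
midpoint -3.5625: f = -5.0298 < 0 → [-3.625, -3.5625]

-5.0298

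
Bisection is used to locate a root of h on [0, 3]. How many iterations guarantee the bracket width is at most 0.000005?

Width after n steps is 3/2^n. Need 2^n ≥ 3/0.000005 = 600000.
2^19 = 524288 < 600000 ≤ 2^20 = 1048576, so n = 20.

20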